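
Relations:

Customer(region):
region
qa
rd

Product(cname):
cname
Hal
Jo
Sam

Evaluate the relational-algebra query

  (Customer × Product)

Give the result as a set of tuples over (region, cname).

{(qa, Hal), (qa, Jo), (qa, Sam), (rd, Hal), (rd, Jo), (rd, Sam)}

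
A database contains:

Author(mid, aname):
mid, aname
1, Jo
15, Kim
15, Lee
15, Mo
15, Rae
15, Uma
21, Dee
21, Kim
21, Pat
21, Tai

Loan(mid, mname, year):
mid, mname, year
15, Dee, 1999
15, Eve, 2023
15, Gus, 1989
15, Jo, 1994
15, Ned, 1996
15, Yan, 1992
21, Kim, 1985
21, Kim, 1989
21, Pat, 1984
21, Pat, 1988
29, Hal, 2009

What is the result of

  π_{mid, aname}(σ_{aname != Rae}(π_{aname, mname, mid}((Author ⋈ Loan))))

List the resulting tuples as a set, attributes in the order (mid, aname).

{(15, Kim), (15, Lee), (15, Mo), (15, Uma), (21, Dee), (21, Kim), (21, Pat), (21, Tai)}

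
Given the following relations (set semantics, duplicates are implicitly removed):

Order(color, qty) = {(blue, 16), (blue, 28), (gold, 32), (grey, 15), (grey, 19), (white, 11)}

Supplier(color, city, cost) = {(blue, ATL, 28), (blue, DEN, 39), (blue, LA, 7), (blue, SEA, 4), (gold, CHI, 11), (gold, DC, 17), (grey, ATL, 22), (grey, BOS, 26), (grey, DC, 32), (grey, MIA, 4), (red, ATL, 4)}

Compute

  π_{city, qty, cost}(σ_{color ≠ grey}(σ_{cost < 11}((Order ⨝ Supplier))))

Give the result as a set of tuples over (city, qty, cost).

Joining Order and Supplier on color yields {(blue, 16, ATL, 28), (blue, 16, DEN, 39), (blue, 16, LA, 7), (blue, 16, SEA, 4), (blue, 28, ATL, 28), (blue, 28, DEN, 39), (blue, 28, LA, 7), (blue, 28, SEA, 4), (gold, 32, CHI, 11), (gold, 32, DC, 17), (grey, 15, ATL, 22), (grey, 15, BOS, 26), (grey, 15, DC, 32), (grey, 15, MIA, 4), (grey, 19, ATL, 22), (grey, 19, BOS, 26), (grey, 19, DC, 32), (grey, 19, MIA, 4)}.
σ[cost < 11]: keep tuples satisfying cost < 11 → {(blue, 16, LA, 7), (blue, 16, SEA, 4), (blue, 28, LA, 7), (blue, 28, SEA, 4), (grey, 15, MIA, 4), (grey, 19, MIA, 4)}
σ[color ≠ grey]: keep tuples satisfying color ≠ grey → {(blue, 16, LA, 7), (blue, 16, SEA, 4), (blue, 28, LA, 7), (blue, 28, SEA, 4)}
Projecting to city, qty, cost: {(LA, 16, 7), (LA, 28, 7), (SEA, 16, 4), (SEA, 28, 4)}

{(LA, 16, 7), (LA, 28, 7), (SEA, 16, 4), (SEA, 28, 4)}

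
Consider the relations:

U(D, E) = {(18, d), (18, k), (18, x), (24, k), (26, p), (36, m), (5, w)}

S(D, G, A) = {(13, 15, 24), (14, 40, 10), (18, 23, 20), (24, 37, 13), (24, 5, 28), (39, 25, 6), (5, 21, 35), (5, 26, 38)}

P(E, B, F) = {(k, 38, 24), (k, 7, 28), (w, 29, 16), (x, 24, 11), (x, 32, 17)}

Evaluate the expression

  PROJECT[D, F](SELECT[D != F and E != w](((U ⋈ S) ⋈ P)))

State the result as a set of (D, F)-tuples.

{(18, 11), (18, 17), (18, 24), (18, 28), (24, 28)}

Joining U and S on D yields {(18, d, 23, 20), (18, k, 23, 20), (18, x, 23, 20), (24, k, 37, 13), (24, k, 5, 28), (5, w, 21, 35), (5, w, 26, 38)}.
Joining (U ⋈ S) and P on E yields {(18, k, 23, 20, 38, 24), (18, k, 23, 20, 7, 28), (18, x, 23, 20, 24, 11), (18, x, 23, 20, 32, 17), (24, k, 37, 13, 38, 24), (24, k, 37, 13, 7, 28), (24, k, 5, 28, 38, 24), (24, k, 5, 28, 7, 28), (5, w, 21, 35, 29, 16), (5, w, 26, 38, 29, 16)}.
Selection D != F and E != w: {(18, k, 23, 20, 38, 24), (18, k, 23, 20, 7, 28), (18, x, 23, 20, 24, 11), (18, x, 23, 20, 32, 17), (24, k, 37, 13, 7, 28), (24, k, 5, 28, 7, 28)}
Keep only column(s) D, F (1 duplicate(s) eliminated): {(18, 11), (18, 17), (18, 24), (18, 28), (24, 28)}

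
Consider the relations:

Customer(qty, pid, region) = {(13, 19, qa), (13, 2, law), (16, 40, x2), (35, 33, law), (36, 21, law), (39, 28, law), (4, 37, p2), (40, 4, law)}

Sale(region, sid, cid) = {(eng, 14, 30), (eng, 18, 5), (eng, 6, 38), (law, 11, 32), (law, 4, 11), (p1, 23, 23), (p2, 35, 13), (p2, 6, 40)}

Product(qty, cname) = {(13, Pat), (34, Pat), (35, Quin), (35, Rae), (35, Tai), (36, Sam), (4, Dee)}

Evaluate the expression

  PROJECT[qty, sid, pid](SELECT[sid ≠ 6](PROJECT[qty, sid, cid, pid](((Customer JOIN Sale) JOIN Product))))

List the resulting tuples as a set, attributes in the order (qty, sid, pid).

Customer ⋈ Sale (natural join on region): {(13, 2, law, 11, 32), (13, 2, law, 4, 11), (35, 33, law, 11, 32), (35, 33, law, 4, 11), (36, 21, law, 11, 32), (36, 21, law, 4, 11), (39, 28, law, 11, 32), (39, 28, law, 4, 11), (4, 37, p2, 35, 13), (4, 37, p2, 6, 40), (40, 4, law, 11, 32), (40, 4, law, 4, 11)}
(Customer JOIN Sale) ⋈ Product (natural join on qty): {(13, 2, law, 11, 32, Pat), (13, 2, law, 4, 11, Pat), (35, 33, law, 11, 32, Quin), (35, 33, law, 11, 32, Rae), (35, 33, law, 11, 32, Tai), (35, 33, law, 4, 11, Quin), (35, 33, law, 4, 11, Rae), (35, 33, law, 4, 11, Tai), (36, 21, law, 11, 32, Sam), (36, 21, law, 4, 11, Sam), (4, 37, p2, 35, 13, Dee), (4, 37, p2, 6, 40, Dee)}
π[qty, sid, cid, pid]: project onto (qty, sid, cid, pid) (4 duplicate(s) eliminated) → {(13, 11, 32, 2), (13, 4, 11, 2), (35, 11, 32, 33), (35, 4, 11, 33), (36, 11, 32, 21), (36, 4, 11, 21), (4, 35, 13, 37), (4, 6, 40, 37)}
Filtering on sid ≠ 6 leaves {(13, 11, 32, 2), (13, 4, 11, 2), (35, 11, 32, 33), (35, 4, 11, 33), (36, 11, 32, 21), (36, 4, 11, 21), (4, 35, 13, 37)}.
π[qty, sid, pid]: project onto (qty, sid, pid) → {(13, 11, 2), (13, 4, 2), (35, 11, 33), (35, 4, 33), (36, 11, 21), (36, 4, 21), (4, 35, 37)}

{(13, 11, 2), (13, 4, 2), (35, 11, 33), (35, 4, 33), (36, 11, 21), (36, 4, 21), (4, 35, 37)}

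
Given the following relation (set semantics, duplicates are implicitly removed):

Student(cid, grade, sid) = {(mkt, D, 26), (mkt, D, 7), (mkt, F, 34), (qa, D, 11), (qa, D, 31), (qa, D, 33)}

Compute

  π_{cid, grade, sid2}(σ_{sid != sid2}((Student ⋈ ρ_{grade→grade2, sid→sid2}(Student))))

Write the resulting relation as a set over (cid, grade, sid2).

ρ[grade→grade2, sid→sid2]: schema becomes (cid, grade2, sid2); tuples unchanged.
Natural join on cid: {(mkt, D, 26, D, 26), (mkt, D, 26, D, 7), (mkt, D, 26, F, 34), (mkt, D, 7, D, 26), (mkt, D, 7, D, 7), (mkt, D, 7, F, 34), (mkt, F, 34, D, 26), (mkt, F, 34, D, 7), (mkt, F, 34, F, 34), (qa, D, 11, D, 11), (qa, D, 11, D, 31), (qa, D, 11, D, 33), (qa, D, 31, D, 11), (qa, D, 31, D, 31), (qa, D, 31, D, 33), (qa, D, 33, D, 11), (qa, D, 33, D, 31), (qa, D, 33, D, 33)}
σ[sid != sid2]: keep tuples satisfying sid != sid2 → {(mkt, D, 26, D, 7), (mkt, D, 26, F, 34), (mkt, D, 7, D, 26), (mkt, D, 7, F, 34), (mkt, F, 34, D, 26), (mkt, F, 34, D, 7), (qa, D, 11, D, 31), (qa, D, 11, D, 33), (qa, D, 31, D, 11), (qa, D, 31, D, 33), (qa, D, 33, D, 11), (qa, D, 33, D, 31)}
π_{cid, grade, sid2} gives {(mkt, D, 26), (mkt, D, 34), (mkt, D, 7), (mkt, F, 26), (mkt, F, 7), (qa, D, 11), (qa, D, 31), (qa, D, 33)} (4 duplicate(s) eliminated).

{(mkt, D, 26), (mkt, D, 34), (mkt, D, 7), (mkt, F, 26), (mkt, F, 7), (qa, D, 11), (qa, D, 31), (qa, D, 33)}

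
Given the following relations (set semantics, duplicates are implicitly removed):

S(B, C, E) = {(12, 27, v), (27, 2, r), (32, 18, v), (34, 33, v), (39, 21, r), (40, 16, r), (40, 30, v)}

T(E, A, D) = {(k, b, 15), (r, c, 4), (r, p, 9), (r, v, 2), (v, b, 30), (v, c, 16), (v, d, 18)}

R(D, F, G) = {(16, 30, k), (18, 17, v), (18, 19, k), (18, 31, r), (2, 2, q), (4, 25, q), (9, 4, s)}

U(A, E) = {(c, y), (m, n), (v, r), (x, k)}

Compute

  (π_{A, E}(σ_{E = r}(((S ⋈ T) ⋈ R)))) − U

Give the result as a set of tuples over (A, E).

Natural join on E: {(12, 27, v, b, 30), (12, 27, v, c, 16), (12, 27, v, d, 18), (27, 2, r, c, 4), (27, 2, r, p, 9), (27, 2, r, v, 2), (32, 18, v, b, 30), (32, 18, v, c, 16), (32, 18, v, d, 18), (34, 33, v, b, 30), (34, 33, v, c, 16), (34, 33, v, d, 18), (39, 21, r, c, 4), (39, 21, r, p, 9), (39, 21, r, v, 2), (40, 16, r, c, 4), (40, 16, r, p, 9), (40, 16, r, v, 2), (40, 30, v, b, 30), (40, 30, v, c, 16), (40, 30, v, d, 18)}
Natural join on D: {(12, 27, v, c, 16, 30, k), (12, 27, v, d, 18, 17, v), (12, 27, v, d, 18, 19, k), (12, 27, v, d, 18, 31, r), (27, 2, r, c, 4, 25, q), (27, 2, r, p, 9, 4, s), (27, 2, r, v, 2, 2, q), (32, 18, v, c, 16, 30, k), (32, 18, v, d, 18, 17, v), (32, 18, v, d, 18, 19, k), (32, 18, v, d, 18, 31, r), (34, 33, v, c, 16, 30, k), (34, 33, v, d, 18, 17, v), (34, 33, v, d, 18, 19, k), (34, 33, v, d, 18, 31, r), (39, 21, r, c, 4, 25, q), (39, 21, r, p, 9, 4, s), (39, 21, r, v, 2, 2, q), (40, 16, r, c, 4, 25, q), (40, 16, r, p, 9, 4, s), (40, 16, r, v, 2, 2, q), (40, 30, v, c, 16, 30, k), (40, 30, v, d, 18, 17, v), (40, 30, v, d, 18, 19, k), (40, 30, v, d, 18, 31, r)}
σ[E = r]: keep tuples satisfying E = r → {(27, 2, r, c, 4, 25, q), (27, 2, r, p, 9, 4, s), (27, 2, r, v, 2, 2, q), (39, 21, r, c, 4, 25, q), (39, 21, r, p, 9, 4, s), (39, 21, r, v, 2, 2, q), (40, 16, r, c, 4, 25, q), (40, 16, r, p, 9, 4, s), (40, 16, r, v, 2, 2, q)}
Keep only column(s) A, E (6 duplicate(s) eliminated): {(c, r), (p, r), (v, r)}
Set difference of the two operands is {(c, r), (p, r)}.

{(c, r), (p, r)}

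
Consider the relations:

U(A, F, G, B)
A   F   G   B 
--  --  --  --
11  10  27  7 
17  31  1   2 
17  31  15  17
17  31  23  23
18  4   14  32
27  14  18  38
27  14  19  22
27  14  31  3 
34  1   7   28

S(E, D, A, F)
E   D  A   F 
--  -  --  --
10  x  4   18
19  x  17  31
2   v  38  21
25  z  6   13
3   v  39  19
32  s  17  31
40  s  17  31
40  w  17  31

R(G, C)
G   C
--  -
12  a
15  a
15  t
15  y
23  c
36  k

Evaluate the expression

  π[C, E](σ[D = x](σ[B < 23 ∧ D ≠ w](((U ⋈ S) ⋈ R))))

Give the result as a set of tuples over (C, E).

Natural join on A, F: {(17, 31, 1, 2, 19, x), (17, 31, 1, 2, 32, s), (17, 31, 1, 2, 40, s), (17, 31, 1, 2, 40, w), (17, 31, 15, 17, 19, x), (17, 31, 15, 17, 32, s), (17, 31, 15, 17, 40, s), (17, 31, 15, 17, 40, w), (17, 31, 23, 23, 19, x), (17, 31, 23, 23, 32, s), (17, 31, 23, 23, 40, s), (17, 31, 23, 23, 40, w)}
Natural join on G: {(17, 31, 15, 17, 19, x, a), (17, 31, 15, 17, 19, x, t), (17, 31, 15, 17, 19, x, y), (17, 31, 15, 17, 32, s, a), (17, 31, 15, 17, 32, s, t), (17, 31, 15, 17, 32, s, y), (17, 31, 15, 17, 40, s, a), (17, 31, 15, 17, 40, s, t), (17, 31, 15, 17, 40, s, y), (17, 31, 15, 17, 40, w, a), (17, 31, 15, 17, 40, w, t), (17, 31, 15, 17, 40, w, y), (17, 31, 23, 23, 19, x, c), (17, 31, 23, 23, 32, s, c), (17, 31, 23, 23, 40, s, c), (17, 31, 23, 23, 40, w, c)}
Apply σ_{B < 23 ∧ D ≠ w}; surviving tuples: {(17, 31, 15, 17, 19, x, a), (17, 31, 15, 17, 19, x, t), (17, 31, 15, 17, 19, x, y), (17, 31, 15, 17, 32, s, a), (17, 31, 15, 17, 32, s, t), (17, 31, 15, 17, 32, s, y), (17, 31, 15, 17, 40, s, a), (17, 31, 15, 17, 40, s, t), (17, 31, 15, 17, 40, s, y)}
Apply σ_{D = x}; surviving tuples: {(17, 31, 15, 17, 19, x, a), (17, 31, 15, 17, 19, x, t), (17, 31, 15, 17, 19, x, y)}
π[C, E]: project onto (C, E) → {(a, 19), (t, 19), (y, 19)}

{(a, 19), (t, 19), (y, 19)}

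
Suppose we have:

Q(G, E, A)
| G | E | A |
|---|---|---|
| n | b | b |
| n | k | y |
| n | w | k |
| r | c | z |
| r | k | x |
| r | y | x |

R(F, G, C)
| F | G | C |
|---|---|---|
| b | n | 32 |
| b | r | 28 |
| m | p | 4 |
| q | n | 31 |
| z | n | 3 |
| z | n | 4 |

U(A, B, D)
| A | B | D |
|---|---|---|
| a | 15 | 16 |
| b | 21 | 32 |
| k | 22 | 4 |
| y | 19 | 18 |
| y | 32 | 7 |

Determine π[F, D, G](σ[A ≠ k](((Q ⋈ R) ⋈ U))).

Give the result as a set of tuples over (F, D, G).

Q ⋈ R (natural join on G): {(n, b, b, b, 32), (n, b, b, q, 31), (n, b, b, z, 3), (n, b, b, z, 4), (n, k, y, b, 32), (n, k, y, q, 31), (n, k, y, z, 3), (n, k, y, z, 4), (n, w, k, b, 32), (n, w, k, q, 31), (n, w, k, z, 3), (n, w, k, z, 4), (r, c, z, b, 28), (r, k, x, b, 28), (r, y, x, b, 28)}
(Q ⋈ R) ⋈ U (natural join on A): {(n, b, b, b, 32, 21, 32), (n, b, b, q, 31, 21, 32), (n, b, b, z, 3, 21, 32), (n, b, b, z, 4, 21, 32), (n, k, y, b, 32, 19, 18), (n, k, y, b, 32, 32, 7), (n, k, y, q, 31, 19, 18), (n, k, y, q, 31, 32, 7), (n, k, y, z, 3, 19, 18), (n, k, y, z, 3, 32, 7), (n, k, y, z, 4, 19, 18), (n, k, y, z, 4, 32, 7), (n, w, k, b, 32, 22, 4), (n, w, k, q, 31, 22, 4), (n, w, k, z, 3, 22, 4), (n, w, k, z, 4, 22, 4)}
Selection A ≠ k: {(n, b, b, b, 32, 21, 32), (n, b, b, q, 31, 21, 32), (n, b, b, z, 3, 21, 32), (n, b, b, z, 4, 21, 32), (n, k, y, b, 32, 19, 18), (n, k, y, b, 32, 32, 7), (n, k, y, q, 31, 19, 18), (n, k, y, q, 31, 32, 7), (n, k, y, z, 3, 19, 18), (n, k, y, z, 3, 32, 7), (n, k, y, z, 4, 19, 18), (n, k, y, z, 4, 32, 7)}
π[F, D, G]: project onto (F, D, G) (3 duplicate(s) eliminated) → {(b, 18, n), (b, 32, n), (b, 7, n), (q, 18, n), (q, 32, n), (q, 7, n), (z, 18, n), (z, 32, n), (z, 7, n)}

{(b, 18, n), (b, 32, n), (b, 7, n), (q, 18, n), (q, 32, n), (q, 7, n), (z, 18, n), (z, 32, n), (z, 7, n)}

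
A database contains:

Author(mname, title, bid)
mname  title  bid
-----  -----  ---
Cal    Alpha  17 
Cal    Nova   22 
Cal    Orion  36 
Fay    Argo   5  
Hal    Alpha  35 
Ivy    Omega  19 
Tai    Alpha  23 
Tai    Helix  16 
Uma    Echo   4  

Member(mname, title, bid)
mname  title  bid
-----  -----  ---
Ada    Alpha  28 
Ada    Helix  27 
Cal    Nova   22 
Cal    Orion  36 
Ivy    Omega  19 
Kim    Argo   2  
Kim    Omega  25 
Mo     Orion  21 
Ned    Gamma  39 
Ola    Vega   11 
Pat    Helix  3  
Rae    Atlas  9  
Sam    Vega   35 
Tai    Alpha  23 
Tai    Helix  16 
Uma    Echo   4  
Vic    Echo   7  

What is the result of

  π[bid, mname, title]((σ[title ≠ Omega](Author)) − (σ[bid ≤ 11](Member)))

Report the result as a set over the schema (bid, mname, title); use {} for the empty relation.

Apply σ_{title ≠ Omega}; surviving tuples: {(Cal, Alpha, 17), (Cal, Nova, 22), (Cal, Orion, 36), (Fay, Argo, 5), (Hal, Alpha, 35), (Tai, Alpha, 23), (Tai, Helix, 16), (Uma, Echo, 4)}
Apply σ_{bid ≤ 11}; surviving tuples: {(Kim, Argo, 2), (Ola, Vega, 11), (Pat, Helix, 3), (Rae, Atlas, 9), (Uma, Echo, 4), (Vic, Echo, 7)}
Difference: {(Cal, Alpha, 17), (Cal, Nova, 22), (Cal, Orion, 36), (Fay, Argo, 5), (Hal, Alpha, 35), (Tai, Alpha, 23), (Tai, Helix, 16), (Uma, Echo, 4)} with {(Kim, Argo, 2), (Ola, Vega, 11), (Pat, Helix, 3), (Rae, Atlas, 9), (Uma, Echo, 4), (Vic, Echo, 7)} → {(Cal, Alpha, 17), (Cal, Nova, 22), (Cal, Orion, 36), (Fay, Argo, 5), (Hal, Alpha, 35), (Tai, Alpha, 23), (Tai, Helix, 16)}
π_{bid, mname, title} gives {(16, Tai, Helix), (17, Cal, Alpha), (22, Cal, Nova), (23, Tai, Alpha), (35, Hal, Alpha), (36, Cal, Orion), (5, Fay, Argo)}.

{(16, Tai, Helix), (17, Cal, Alpha), (22, Cal, Nova), (23, Tai, Alpha), (35, Hal, Alpha), (36, Cal, Orion), (5, Fay, Argo)}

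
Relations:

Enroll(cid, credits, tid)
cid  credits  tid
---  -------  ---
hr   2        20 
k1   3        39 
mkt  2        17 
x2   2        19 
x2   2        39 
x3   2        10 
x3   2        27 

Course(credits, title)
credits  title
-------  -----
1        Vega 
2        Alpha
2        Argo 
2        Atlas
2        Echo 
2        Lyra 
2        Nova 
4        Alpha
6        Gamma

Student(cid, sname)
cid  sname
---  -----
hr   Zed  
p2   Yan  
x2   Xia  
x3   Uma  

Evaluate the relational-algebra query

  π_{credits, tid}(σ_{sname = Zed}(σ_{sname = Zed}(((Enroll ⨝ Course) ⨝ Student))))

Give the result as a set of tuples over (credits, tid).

{(2, 20)}

Joining Enroll and Course on credits yields {(hr, 2, 20, Alpha), (hr, 2, 20, Argo), (hr, 2, 20, Atlas), (hr, 2, 20, Echo), (hr, 2, 20, Lyra), (hr, 2, 20, Nova), (mkt, 2, 17, Alpha), (mkt, 2, 17, Argo), (mkt, 2, 17, Atlas), (mkt, 2, 17, Echo), (mkt, 2, 17, Lyra), (mkt, 2, 17, Nova), (x2, 2, 19, Alpha), (x2, 2, 19, Argo), (x2, 2, 19, Atlas), (x2, 2, 19, Echo), (x2, 2, 19, Lyra), (x2, 2, 19, Nova), (x2, 2, 39, Alpha), (x2, 2, 39, Argo), (x2, 2, 39, Atlas), (x2, 2, 39, Echo), (x2, 2, 39, Lyra), (x2, 2, 39, Nova), (x3, 2, 10, Alpha), (x3, 2, 10, Argo), (x3, 2, 10, Atlas), (x3, 2, 10, Echo), (x3, 2, 10, Lyra), (x3, 2, 10, Nova), (x3, 2, 27, Alpha), (x3, 2, 27, Argo), (x3, 2, 27, Atlas), (x3, 2, 27, Echo), (x3, 2, 27, Lyra), (x3, 2, 27, Nova)}.
Joining (Enroll ⨝ Course) and Student on cid yields {(hr, 2, 20, Alpha, Zed), (hr, 2, 20, Argo, Zed), (hr, 2, 20, Atlas, Zed), (hr, 2, 20, Echo, Zed), (hr, 2, 20, Lyra, Zed), (hr, 2, 20, Nova, Zed), (x2, 2, 19, Alpha, Xia), (x2, 2, 19, Argo, Xia), (x2, 2, 19, Atlas, Xia), (x2, 2, 19, Echo, Xia), (x2, 2, 19, Lyra, Xia), (x2, 2, 19, Nova, Xia), (x2, 2, 39, Alpha, Xia), (x2, 2, 39, Argo, Xia), (x2, 2, 39, Atlas, Xia), (x2, 2, 39, Echo, Xia), (x2, 2, 39, Lyra, Xia), (x2, 2, 39, Nova, Xia), (x3, 2, 10, Alpha, Uma), (x3, 2, 10, Argo, Uma), (x3, 2, 10, Atlas, Uma), (x3, 2, 10, Echo, Uma), (x3, 2, 10, Lyra, Uma), (x3, 2, 10, Nova, Uma), (x3, 2, 27, Alpha, Uma), (x3, 2, 27, Argo, Uma), (x3, 2, 27, Atlas, Uma), (x3, 2, 27, Echo, Uma), (x3, 2, 27, Lyra, Uma), (x3, 2, 27, Nova, Uma)}.
Apply σ_{sname = Zed}; surviving tuples: {(hr, 2, 20, Alpha, Zed), (hr, 2, 20, Argo, Zed), (hr, 2, 20, Atlas, Zed), (hr, 2, 20, Echo, Zed), (hr, 2, 20, Lyra, Zed), (hr, 2, 20, Nova, Zed)}
Apply σ_{sname = Zed}; surviving tuples: {(hr, 2, 20, Alpha, Zed), (hr, 2, 20, Argo, Zed), (hr, 2, 20, Atlas, Zed), (hr, 2, 20, Echo, Zed), (hr, 2, 20, Lyra, Zed), (hr, 2, 20, Nova, Zed)}
Projecting to credits, tid (5 duplicate(s) eliminated): {(2, 20)}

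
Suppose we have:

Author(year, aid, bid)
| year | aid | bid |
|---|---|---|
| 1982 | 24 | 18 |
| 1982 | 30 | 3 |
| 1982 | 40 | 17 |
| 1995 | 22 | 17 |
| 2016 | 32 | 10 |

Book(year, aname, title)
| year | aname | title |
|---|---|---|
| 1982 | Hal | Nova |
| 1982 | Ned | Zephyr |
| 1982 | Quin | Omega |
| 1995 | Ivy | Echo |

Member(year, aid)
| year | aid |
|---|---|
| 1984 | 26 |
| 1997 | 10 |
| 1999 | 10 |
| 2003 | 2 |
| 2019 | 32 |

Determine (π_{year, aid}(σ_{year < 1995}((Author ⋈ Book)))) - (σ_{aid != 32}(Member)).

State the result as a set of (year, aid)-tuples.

Joining Author and Book on year yields {(1982, 24, 18, Hal, Nova), (1982, 24, 18, Ned, Zephyr), (1982, 24, 18, Quin, Omega), (1982, 30, 3, Hal, Nova), (1982, 30, 3, Ned, Zephyr), (1982, 30, 3, Quin, Omega), (1982, 40, 17, Hal, Nova), (1982, 40, 17, Ned, Zephyr), (1982, 40, 17, Quin, Omega), (1995, 22, 17, Ivy, Echo)}.
σ[year < 1995]: keep tuples satisfying year < 1995 → {(1982, 24, 18, Hal, Nova), (1982, 24, 18, Ned, Zephyr), (1982, 24, 18, Quin, Omega), (1982, 30, 3, Hal, Nova), (1982, 30, 3, Ned, Zephyr), (1982, 30, 3, Quin, Omega), (1982, 40, 17, Hal, Nova), (1982, 40, 17, Ned, Zephyr), (1982, 40, 17, Quin, Omega)}
π[year, aid]: project onto (year, aid) (6 duplicate(s) eliminated) → {(1982, 24), (1982, 30), (1982, 40)}
σ[aid != 32]: keep tuples satisfying aid != 32 → {(1984, 26), (1997, 10), (1999, 10), (2003, 2)}
Set difference of the two operands is {(1982, 24), (1982, 30), (1982, 40)}.

{(1982, 24), (1982, 30), (1982, 40)}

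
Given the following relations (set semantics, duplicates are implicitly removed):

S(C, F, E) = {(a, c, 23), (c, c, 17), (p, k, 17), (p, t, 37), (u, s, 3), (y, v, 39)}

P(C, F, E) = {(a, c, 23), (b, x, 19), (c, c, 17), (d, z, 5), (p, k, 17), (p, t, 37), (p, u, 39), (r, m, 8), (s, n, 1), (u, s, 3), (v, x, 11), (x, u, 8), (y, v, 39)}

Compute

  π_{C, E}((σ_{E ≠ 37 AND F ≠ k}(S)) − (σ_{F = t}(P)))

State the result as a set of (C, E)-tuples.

{(a, 23), (c, 17), (u, 3), (y, 39)}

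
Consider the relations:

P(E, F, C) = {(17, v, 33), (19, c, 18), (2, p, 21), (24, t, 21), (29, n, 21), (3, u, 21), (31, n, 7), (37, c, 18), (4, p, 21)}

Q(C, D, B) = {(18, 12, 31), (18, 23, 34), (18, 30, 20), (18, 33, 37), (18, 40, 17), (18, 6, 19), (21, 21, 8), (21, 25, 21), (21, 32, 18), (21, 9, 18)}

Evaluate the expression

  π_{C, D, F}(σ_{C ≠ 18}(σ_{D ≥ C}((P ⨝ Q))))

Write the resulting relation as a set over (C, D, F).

{(21, 21, n), (21, 21, p), (21, 21, t), (21, 21, u), (21, 25, n), (21, 25, p), (21, 25, t), (21, 25, u), (21, 32, n), (21, 32, p), (21, 32, t), (21, 32, u)}

Natural join on C: {(19, c, 18, 12, 31), (19, c, 18, 23, 34), (19, c, 18, 30, 20), (19, c, 18, 33, 37), (19, c, 18, 40, 17), (19, c, 18, 6, 19), (2, p, 21, 21, 8), (2, p, 21, 25, 21), (2, p, 21, 32, 18), (2, p, 21, 9, 18), (24, t, 21, 21, 8), (24, t, 21, 25, 21), (24, t, 21, 32, 18), (24, t, 21, 9, 18), (29, n, 21, 21, 8), (29, n, 21, 25, 21), (29, n, 21, 32, 18), (29, n, 21, 9, 18), (3, u, 21, 21, 8), (3, u, 21, 25, 21), (3, u, 21, 32, 18), (3, u, 21, 9, 18), (37, c, 18, 12, 31), (37, c, 18, 23, 34), (37, c, 18, 30, 20), (37, c, 18, 33, 37), (37, c, 18, 40, 17), (37, c, 18, 6, 19), (4, p, 21, 21, 8), (4, p, 21, 25, 21), (4, p, 21, 32, 18), (4, p, 21, 9, 18)}
Filtering on D ≥ C leaves {(19, c, 18, 23, 34), (19, c, 18, 30, 20), (19, c, 18, 33, 37), (19, c, 18, 40, 17), (2, p, 21, 21, 8), (2, p, 21, 25, 21), (2, p, 21, 32, 18), (24, t, 21, 21, 8), (24, t, 21, 25, 21), (24, t, 21, 32, 18), (29, n, 21, 21, 8), (29, n, 21, 25, 21), (29, n, 21, 32, 18), (3, u, 21, 21, 8), (3, u, 21, 25, 21), (3, u, 21, 32, 18), (37, c, 18, 23, 34), (37, c, 18, 30, 20), (37, c, 18, 33, 37), (37, c, 18, 40, 17), (4, p, 21, 21, 8), (4, p, 21, 25, 21), (4, p, 21, 32, 18)}.
Filtering on C ≠ 18 leaves {(2, p, 21, 21, 8), (2, p, 21, 25, 21), (2, p, 21, 32, 18), (24, t, 21, 21, 8), (24, t, 21, 25, 21), (24, t, 21, 32, 18), (29, n, 21, 21, 8), (29, n, 21, 25, 21), (29, n, 21, 32, 18), (3, u, 21, 21, 8), (3, u, 21, 25, 21), (3, u, 21, 32, 18), (4, p, 21, 21, 8), (4, p, 21, 25, 21), (4, p, 21, 32, 18)}.
π_{C, D, F} gives {(21, 21, n), (21, 21, p), (21, 21, t), (21, 21, u), (21, 25, n), (21, 25, p), (21, 25, t), (21, 25, u), (21, 32, n), (21, 32, p), (21, 32, t), (21, 32, u)} (3 duplicate(s) eliminated).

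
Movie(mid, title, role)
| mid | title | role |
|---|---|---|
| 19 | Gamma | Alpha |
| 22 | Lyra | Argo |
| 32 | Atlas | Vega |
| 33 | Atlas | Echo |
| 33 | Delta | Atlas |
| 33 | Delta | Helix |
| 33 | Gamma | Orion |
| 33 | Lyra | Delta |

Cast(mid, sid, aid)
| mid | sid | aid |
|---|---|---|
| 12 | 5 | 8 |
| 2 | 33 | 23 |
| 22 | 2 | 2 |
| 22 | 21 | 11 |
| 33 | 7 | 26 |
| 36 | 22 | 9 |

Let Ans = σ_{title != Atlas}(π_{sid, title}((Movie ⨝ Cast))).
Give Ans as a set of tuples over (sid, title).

{(2, Lyra), (21, Lyra), (7, Delta), (7, Gamma), (7, Lyra)}

Movie ⋈ Cast (natural join on mid): {(22, Lyra, Argo, 2, 2), (22, Lyra, Argo, 21, 11), (33, Atlas, Echo, 7, 26), (33, Delta, Atlas, 7, 26), (33, Delta, Helix, 7, 26), (33, Gamma, Orion, 7, 26), (33, Lyra, Delta, 7, 26)}
Keep only column(s) sid, title (1 duplicate(s) eliminated): {(2, Lyra), (21, Lyra), (7, Atlas), (7, Delta), (7, Gamma), (7, Lyra)}
Filtering on title != Atlas leaves {(2, Lyra), (21, Lyra), (7, Delta), (7, Gamma), (7, Lyra)}.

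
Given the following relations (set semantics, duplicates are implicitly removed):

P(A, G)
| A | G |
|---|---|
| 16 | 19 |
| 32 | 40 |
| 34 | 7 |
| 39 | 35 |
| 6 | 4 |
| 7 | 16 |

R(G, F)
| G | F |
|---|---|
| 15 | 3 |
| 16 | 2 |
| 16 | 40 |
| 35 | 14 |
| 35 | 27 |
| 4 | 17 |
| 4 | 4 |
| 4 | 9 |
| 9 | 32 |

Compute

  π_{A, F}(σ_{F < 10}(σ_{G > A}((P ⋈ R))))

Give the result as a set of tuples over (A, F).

{(7, 2)}

Joining P and R on G yields {(39, 35, 14), (39, 35, 27), (6, 4, 17), (6, 4, 4), (6, 4, 9), (7, 16, 2), (7, 16, 40)}.
Filtering on G > A leaves {(7, 16, 2), (7, 16, 40)}.
Filtering on F < 10 leaves {(7, 16, 2)}.
π[A, F]: project onto (A, F) → {(7, 2)}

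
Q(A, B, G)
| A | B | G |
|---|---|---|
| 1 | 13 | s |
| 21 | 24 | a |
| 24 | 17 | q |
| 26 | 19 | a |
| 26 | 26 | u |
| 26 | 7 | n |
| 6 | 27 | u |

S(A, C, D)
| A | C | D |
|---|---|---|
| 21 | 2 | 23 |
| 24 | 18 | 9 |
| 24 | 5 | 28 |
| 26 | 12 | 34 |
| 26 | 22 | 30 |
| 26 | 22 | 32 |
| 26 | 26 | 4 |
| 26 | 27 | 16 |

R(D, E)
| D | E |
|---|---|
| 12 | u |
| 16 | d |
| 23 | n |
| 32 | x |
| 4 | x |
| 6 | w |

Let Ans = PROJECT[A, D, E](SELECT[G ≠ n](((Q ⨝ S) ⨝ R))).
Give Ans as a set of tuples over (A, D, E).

Joining Q and S on A yields {(21, 24, a, 2, 23), (24, 17, q, 18, 9), (24, 17, q, 5, 28), (26, 19, a, 12, 34), (26, 19, a, 22, 30), (26, 19, a, 22, 32), (26, 19, a, 26, 4), (26, 19, a, 27, 16), (26, 26, u, 12, 34), (26, 26, u, 22, 30), (26, 26, u, 22, 32), (26, 26, u, 26, 4), (26, 26, u, 27, 16), (26, 7, n, 12, 34), (26, 7, n, 22, 30), (26, 7, n, 22, 32), (26, 7, n, 26, 4), (26, 7, n, 27, 16)}.
Joining (Q ⨝ S) and R on D yields {(21, 24, a, 2, 23, n), (26, 19, a, 22, 32, x), (26, 19, a, 26, 4, x), (26, 19, a, 27, 16, d), (26, 26, u, 22, 32, x), (26, 26, u, 26, 4, x), (26, 26, u, 27, 16, d), (26, 7, n, 22, 32, x), (26, 7, n, 26, 4, x), (26, 7, n, 27, 16, d)}.
Selection G ≠ n: {(21, 24, a, 2, 23, n), (26, 19, a, 22, 32, x), (26, 19, a, 26, 4, x), (26, 19, a, 27, 16, d), (26, 26, u, 22, 32, x), (26, 26, u, 26, 4, x), (26, 26, u, 27, 16, d)}
π_{A, D, E} gives {(21, 23, n), (26, 16, d), (26, 32, x), (26, 4, x)} (3 duplicate(s) eliminated).

{(21, 23, n), (26, 16, d), (26, 32, x), (26, 4, x)}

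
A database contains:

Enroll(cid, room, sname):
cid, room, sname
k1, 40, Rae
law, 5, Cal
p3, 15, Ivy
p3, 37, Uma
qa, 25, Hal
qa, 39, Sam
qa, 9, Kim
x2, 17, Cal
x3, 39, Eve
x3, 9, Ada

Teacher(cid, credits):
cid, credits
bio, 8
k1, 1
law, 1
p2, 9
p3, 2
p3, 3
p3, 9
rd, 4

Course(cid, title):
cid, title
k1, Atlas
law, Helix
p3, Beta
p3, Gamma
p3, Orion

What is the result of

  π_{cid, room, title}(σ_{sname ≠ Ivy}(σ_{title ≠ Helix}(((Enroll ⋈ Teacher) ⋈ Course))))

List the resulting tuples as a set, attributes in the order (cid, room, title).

{(k1, 40, Atlas), (p3, 37, Beta), (p3, 37, Gamma), (p3, 37, Orion)}

Enroll ⋈ Teacher (natural join on cid): {(k1, 40, Rae, 1), (law, 5, Cal, 1), (p3, 15, Ivy, 2), (p3, 15, Ivy, 3), (p3, 15, Ivy, 9), (p3, 37, Uma, 2), (p3, 37, Uma, 3), (p3, 37, Uma, 9)}
(Enroll ⋈ Teacher) ⋈ Course (natural join on cid): {(k1, 40, Rae, 1, Atlas), (law, 5, Cal, 1, Helix), (p3, 15, Ivy, 2, Beta), (p3, 15, Ivy, 2, Gamma), (p3, 15, Ivy, 2, Orion), (p3, 15, Ivy, 3, Beta), (p3, 15, Ivy, 3, Gamma), (p3, 15, Ivy, 3, Orion), (p3, 15, Ivy, 9, Beta), (p3, 15, Ivy, 9, Gamma), (p3, 15, Ivy, 9, Orion), (p3, 37, Uma, 2, Beta), (p3, 37, Uma, 2, Gamma), (p3, 37, Uma, 2, Orion), (p3, 37, Uma, 3, Beta), (p3, 37, Uma, 3, Gamma), (p3, 37, Uma, 3, Orion), (p3, 37, Uma, 9, Beta), (p3, 37, Uma, 9, Gamma), (p3, 37, Uma, 9, Orion)}
Apply σ_{title ≠ Helix}; surviving tuples: {(k1, 40, Rae, 1, Atlas), (p3, 15, Ivy, 2, Beta), (p3, 15, Ivy, 2, Gamma), (p3, 15, Ivy, 2, Orion), (p3, 15, Ivy, 3, Beta), (p3, 15, Ivy, 3, Gamma), (p3, 15, Ivy, 3, Orion), (p3, 15, Ivy, 9, Beta), (p3, 15, Ivy, 9, Gamma), (p3, 15, Ivy, 9, Orion), (p3, 37, Uma, 2, Beta), (p3, 37, Uma, 2, Gamma), (p3, 37, Uma, 2, Orion), (p3, 37, Uma, 3, Beta), (p3, 37, Uma, 3, Gamma), (p3, 37, Uma, 3, Orion), (p3, 37, Uma, 9, Beta), (p3, 37, Uma, 9, Gamma), (p3, 37, Uma, 9, Orion)}
Apply σ_{sname ≠ Ivy}; surviving tuples: {(k1, 40, Rae, 1, Atlas), (p3, 37, Uma, 2, Beta), (p3, 37, Uma, 2, Gamma), (p3, 37, Uma, 2, Orion), (p3, 37, Uma, 3, Beta), (p3, 37, Uma, 3, Gamma), (p3, 37, Uma, 3, Orion), (p3, 37, Uma, 9, Beta), (p3, 37, Uma, 9, Gamma), (p3, 37, Uma, 9, Orion)}
π_{cid, room, title} gives {(k1, 40, Atlas), (p3, 37, Beta), (p3, 37, Gamma), (p3, 37, Orion)} (6 duplicate(s) eliminated).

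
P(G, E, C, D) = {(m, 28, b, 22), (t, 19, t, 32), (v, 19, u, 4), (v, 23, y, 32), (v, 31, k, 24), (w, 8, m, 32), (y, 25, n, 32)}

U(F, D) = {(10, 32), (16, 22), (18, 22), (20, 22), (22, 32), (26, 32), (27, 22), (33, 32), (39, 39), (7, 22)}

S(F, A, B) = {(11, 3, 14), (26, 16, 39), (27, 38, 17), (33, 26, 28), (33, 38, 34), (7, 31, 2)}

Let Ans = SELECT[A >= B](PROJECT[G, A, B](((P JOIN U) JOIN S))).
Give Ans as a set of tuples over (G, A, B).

P ⋈ U (natural join on D): {(m, 28, b, 22, 16), (m, 28, b, 22, 18), (m, 28, b, 22, 20), (m, 28, b, 22, 27), (m, 28, b, 22, 7), (t, 19, t, 32, 10), (t, 19, t, 32, 22), (t, 19, t, 32, 26), (t, 19, t, 32, 33), (v, 23, y, 32, 10), (v, 23, y, 32, 22), (v, 23, y, 32, 26), (v, 23, y, 32, 33), (w, 8, m, 32, 10), (w, 8, m, 32, 22), (w, 8, m, 32, 26), (w, 8, m, 32, 33), (y, 25, n, 32, 10), (y, 25, n, 32, 22), (y, 25, n, 32, 26), (y, 25, n, 32, 33)}
(P JOIN U) ⋈ S (natural join on F): {(m, 28, b, 22, 27, 38, 17), (m, 28, b, 22, 7, 31, 2), (t, 19, t, 32, 26, 16, 39), (t, 19, t, 32, 33, 26, 28), (t, 19, t, 32, 33, 38, 34), (v, 23, y, 32, 26, 16, 39), (v, 23, y, 32, 33, 26, 28), (v, 23, y, 32, 33, 38, 34), (w, 8, m, 32, 26, 16, 39), (w, 8, m, 32, 33, 26, 28), (w, 8, m, 32, 33, 38, 34), (y, 25, n, 32, 26, 16, 39), (y, 25, n, 32, 33, 26, 28), (y, 25, n, 32, 33, 38, 34)}
π_{G, A, B} gives {(m, 31, 2), (m, 38, 17), (t, 16, 39), (t, 26, 28), (t, 38, 34), (v, 16, 39), (v, 26, 28), (v, 38, 34), (w, 16, 39), (w, 26, 28), (w, 38, 34), (y, 16, 39), (y, 26, 28), (y, 38, 34)}.
Selection A >= B: {(m, 31, 2), (m, 38, 17), (t, 38, 34), (v, 38, 34), (w, 38, 34), (y, 38, 34)}

{(m, 31, 2), (m, 38, 17), (t, 38, 34), (v, 38, 34), (w, 38, 34), (y, 38, 34)}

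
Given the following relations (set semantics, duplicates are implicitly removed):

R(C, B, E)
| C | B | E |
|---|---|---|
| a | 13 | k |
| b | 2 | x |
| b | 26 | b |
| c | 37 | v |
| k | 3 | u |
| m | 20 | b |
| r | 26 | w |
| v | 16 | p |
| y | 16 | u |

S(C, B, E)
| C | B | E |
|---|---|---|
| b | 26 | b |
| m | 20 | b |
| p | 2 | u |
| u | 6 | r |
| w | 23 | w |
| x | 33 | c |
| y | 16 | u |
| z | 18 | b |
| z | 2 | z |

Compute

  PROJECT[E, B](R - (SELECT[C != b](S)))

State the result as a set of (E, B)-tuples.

{(b, 26), (k, 13), (p, 16), (u, 3), (v, 37), (w, 26), (x, 2)}

Selection C != b: {(m, 20, b), (p, 2, u), (u, 6, r), (w, 23, w), (x, 33, c), (y, 16, u), (z, 18, b), (z, 2, z)}
Taking the difference: {(a, 13, k), (b, 2, x), (b, 26, b), (c, 37, v), (k, 3, u), (r, 26, w), (v, 16, p)}
π[E, B]: project onto (E, B) → {(b, 26), (k, 13), (p, 16), (u, 3), (v, 37), (w, 26), (x, 2)}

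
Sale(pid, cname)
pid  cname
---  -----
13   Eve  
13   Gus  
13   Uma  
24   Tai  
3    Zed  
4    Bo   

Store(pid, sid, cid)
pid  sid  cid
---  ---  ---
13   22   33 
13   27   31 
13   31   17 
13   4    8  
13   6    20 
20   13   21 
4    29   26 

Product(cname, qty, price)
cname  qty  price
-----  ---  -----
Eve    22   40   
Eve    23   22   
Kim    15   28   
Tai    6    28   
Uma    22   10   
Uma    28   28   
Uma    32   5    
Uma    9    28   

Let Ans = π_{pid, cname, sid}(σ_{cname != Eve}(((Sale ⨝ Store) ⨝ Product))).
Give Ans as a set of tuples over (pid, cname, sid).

Natural join on pid: {(13, Eve, 22, 33), (13, Eve, 27, 31), (13, Eve, 31, 17), (13, Eve, 4, 8), (13, Eve, 6, 20), (13, Gus, 22, 33), (13, Gus, 27, 31), (13, Gus, 31, 17), (13, Gus, 4, 8), (13, Gus, 6, 20), (13, Uma, 22, 33), (13, Uma, 27, 31), (13, Uma, 31, 17), (13, Uma, 4, 8), (13, Uma, 6, 20), (4, Bo, 29, 26)}
Natural join on cname: {(13, Eve, 22, 33, 22, 40), (13, Eve, 22, 33, 23, 22), (13, Eve, 27, 31, 22, 40), (13, Eve, 27, 31, 23, 22), (13, Eve, 31, 17, 22, 40), (13, Eve, 31, 17, 23, 22), (13, Eve, 4, 8, 22, 40), (13, Eve, 4, 8, 23, 22), (13, Eve, 6, 20, 22, 40), (13, Eve, 6, 20, 23, 22), (13, Uma, 22, 33, 22, 10), (13, Uma, 22, 33, 28, 28), (13, Uma, 22, 33, 32, 5), (13, Uma, 22, 33, 9, 28), (13, Uma, 27, 31, 22, 10), (13, Uma, 27, 31, 28, 28), (13, Uma, 27, 31, 32, 5), (13, Uma, 27, 31, 9, 28), (13, Uma, 31, 17, 22, 10), (13, Uma, 31, 17, 28, 28), (13, Uma, 31, 17, 32, 5), (13, Uma, 31, 17, 9, 28), (13, Uma, 4, 8, 22, 10), (13, Uma, 4, 8, 28, 28), (13, Uma, 4, 8, 32, 5), (13, Uma, 4, 8, 9, 28), (13, Uma, 6, 20, 22, 10), (13, Uma, 6, 20, 28, 28), (13, Uma, 6, 20, 32, 5), (13, Uma, 6, 20, 9, 28)}
Apply σ_{cname != Eve}; surviving tuples: {(13, Uma, 22, 33, 22, 10), (13, Uma, 22, 33, 28, 28), (13, Uma, 22, 33, 32, 5), (13, Uma, 22, 33, 9, 28), (13, Uma, 27, 31, 22, 10), (13, Uma, 27, 31, 28, 28), (13, Uma, 27, 31, 32, 5), (13, Uma, 27, 31, 9, 28), (13, Uma, 31, 17, 22, 10), (13, Uma, 31, 17, 28, 28), (13, Uma, 31, 17, 32, 5), (13, Uma, 31, 17, 9, 28), (13, Uma, 4, 8, 22, 10), (13, Uma, 4, 8, 28, 28), (13, Uma, 4, 8, 32, 5), (13, Uma, 4, 8, 9, 28), (13, Uma, 6, 20, 22, 10), (13, Uma, 6, 20, 28, 28), (13, Uma, 6, 20, 32, 5), (13, Uma, 6, 20, 9, 28)}
π[pid, cname, sid]: project onto (pid, cname, sid) (15 duplicate(s) eliminated) → {(13, Uma, 22), (13, Uma, 27), (13, Uma, 31), (13, Uma, 4), (13, Uma, 6)}

{(13, Uma, 22), (13, Uma, 27), (13, Uma, 31), (13, Uma, 4), (13, Uma, 6)}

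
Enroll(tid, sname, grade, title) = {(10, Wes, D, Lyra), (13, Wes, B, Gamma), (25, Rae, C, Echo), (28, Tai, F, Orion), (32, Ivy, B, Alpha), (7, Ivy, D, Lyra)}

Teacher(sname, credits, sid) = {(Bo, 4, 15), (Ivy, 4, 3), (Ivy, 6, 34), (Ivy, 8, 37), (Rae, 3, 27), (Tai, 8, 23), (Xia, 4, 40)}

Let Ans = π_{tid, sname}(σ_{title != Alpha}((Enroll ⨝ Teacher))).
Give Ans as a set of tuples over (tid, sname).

{(25, Rae), (28, Tai), (7, Ivy)}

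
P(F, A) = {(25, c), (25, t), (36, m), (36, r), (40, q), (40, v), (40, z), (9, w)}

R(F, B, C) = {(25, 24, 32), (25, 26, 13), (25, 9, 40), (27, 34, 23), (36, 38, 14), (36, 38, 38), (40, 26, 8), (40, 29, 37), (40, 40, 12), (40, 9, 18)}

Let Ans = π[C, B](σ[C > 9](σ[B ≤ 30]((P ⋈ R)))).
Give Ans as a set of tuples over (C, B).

{(13, 26), (18, 9), (32, 24), (37, 29), (40, 9)}

Natural join on F: {(25, c, 24, 32), (25, c, 26, 13), (25, c, 9, 40), (25, t, 24, 32), (25, t, 26, 13), (25, t, 9, 40), (36, m, 38, 14), (36, m, 38, 38), (36, r, 38, 14), (36, r, 38, 38), (40, q, 26, 8), (40, q, 29, 37), (40, q, 40, 12), (40, q, 9, 18), (40, v, 26, 8), (40, v, 29, 37), (40, v, 40, 12), (40, v, 9, 18), (40, z, 26, 8), (40, z, 29, 37), (40, z, 40, 12), (40, z, 9, 18)}
Filtering on B ≤ 30 leaves {(25, c, 24, 32), (25, c, 26, 13), (25, c, 9, 40), (25, t, 24, 32), (25, t, 26, 13), (25, t, 9, 40), (40, q, 26, 8), (40, q, 29, 37), (40, q, 9, 18), (40, v, 26, 8), (40, v, 29, 37), (40, v, 9, 18), (40, z, 26, 8), (40, z, 29, 37), (40, z, 9, 18)}.
Filtering on C > 9 leaves {(25, c, 24, 32), (25, c, 26, 13), (25, c, 9, 40), (25, t, 24, 32), (25, t, 26, 13), (25, t, 9, 40), (40, q, 29, 37), (40, q, 9, 18), (40, v, 29, 37), (40, v, 9, 18), (40, z, 29, 37), (40, z, 9, 18)}.
Projecting to C, B (7 duplicate(s) eliminated): {(13, 26), (18, 9), (32, 24), (37, 29), (40, 9)}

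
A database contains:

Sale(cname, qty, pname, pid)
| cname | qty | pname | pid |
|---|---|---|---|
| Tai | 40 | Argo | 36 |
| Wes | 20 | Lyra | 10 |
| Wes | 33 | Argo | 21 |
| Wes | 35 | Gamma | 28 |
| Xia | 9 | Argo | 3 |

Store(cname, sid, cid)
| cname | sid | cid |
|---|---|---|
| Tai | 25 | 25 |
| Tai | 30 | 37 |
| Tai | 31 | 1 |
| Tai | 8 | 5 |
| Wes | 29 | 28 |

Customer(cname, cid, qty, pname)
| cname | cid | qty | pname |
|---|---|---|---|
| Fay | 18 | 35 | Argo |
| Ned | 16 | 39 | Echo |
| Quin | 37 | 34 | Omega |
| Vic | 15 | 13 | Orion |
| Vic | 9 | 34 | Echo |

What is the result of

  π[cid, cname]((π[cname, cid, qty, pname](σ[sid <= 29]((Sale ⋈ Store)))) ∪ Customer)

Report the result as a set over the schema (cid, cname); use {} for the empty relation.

Joining Sale and Store on cname yields {(Tai, 40, Argo, 36, 25, 25), (Tai, 40, Argo, 36, 30, 37), (Tai, 40, Argo, 36, 31, 1), (Tai, 40, Argo, 36, 8, 5), (Wes, 20, Lyra, 10, 29, 28), (Wes, 33, Argo, 21, 29, 28), (Wes, 35, Gamma, 28, 29, 28)}.
σ[sid <= 29]: keep tuples satisfying sid <= 29 → {(Tai, 40, Argo, 36, 25, 25), (Tai, 40, Argo, 36, 8, 5), (Wes, 20, Lyra, 10, 29, 28), (Wes, 33, Argo, 21, 29, 28), (Wes, 35, Gamma, 28, 29, 28)}
Projecting to cname, cid, qty, pname: {(Tai, 25, 40, Argo), (Tai, 5, 40, Argo), (Wes, 28, 20, Lyra), (Wes, 28, 33, Argo), (Wes, 28, 35, Gamma)}
Union: {(Tai, 25, 40, Argo), (Tai, 5, 40, Argo), (Wes, 28, 20, Lyra), (Wes, 28, 33, Argo), (Wes, 28, 35, Gamma)} with {(Fay, 18, 35, Argo), (Ned, 16, 39, Echo), (Quin, 37, 34, Omega), (Vic, 15, 13, Orion), (Vic, 9, 34, Echo)} → {(Fay, 18, 35, Argo), (Ned, 16, 39, Echo), (Quin, 37, 34, Omega), (Tai, 25, 40, Argo), (Tai, 5, 40, Argo), (Vic, 15, 13, Orion), (Vic, 9, 34, Echo), (Wes, 28, 20, Lyra), (Wes, 28, 33, Argo), (Wes, 28, 35, Gamma)}
Projecting to cid, cname (2 duplicate(s) eliminated): {(15, Vic), (16, Ned), (18, Fay), (25, Tai), (28, Wes), (37, Quin), (5, Tai), (9, Vic)}

{(15, Vic), (16, Ned), (18, Fay), (25, Tai), (28, Wes), (37, Quin), (5, Tai), (9, Vic)}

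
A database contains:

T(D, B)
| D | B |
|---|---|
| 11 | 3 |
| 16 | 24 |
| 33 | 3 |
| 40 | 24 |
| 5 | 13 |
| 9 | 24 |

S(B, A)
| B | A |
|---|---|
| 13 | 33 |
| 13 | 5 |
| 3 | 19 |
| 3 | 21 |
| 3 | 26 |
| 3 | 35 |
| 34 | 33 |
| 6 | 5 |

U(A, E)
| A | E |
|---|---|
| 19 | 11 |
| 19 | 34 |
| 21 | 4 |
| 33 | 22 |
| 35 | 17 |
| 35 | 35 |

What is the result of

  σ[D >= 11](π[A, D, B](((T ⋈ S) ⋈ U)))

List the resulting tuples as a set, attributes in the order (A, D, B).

{(19, 11, 3), (19, 33, 3), (21, 11, 3), (21, 33, 3), (35, 11, 3), (35, 33, 3)}

T ⋈ S (natural join on B): {(11, 3, 19), (11, 3, 21), (11, 3, 26), (11, 3, 35), (33, 3, 19), (33, 3, 21), (33, 3, 26), (33, 3, 35), (5, 13, 33), (5, 13, 5)}
(T ⋈ S) ⋈ U (natural join on A): {(11, 3, 19, 11), (11, 3, 19, 34), (11, 3, 21, 4), (11, 3, 35, 17), (11, 3, 35, 35), (33, 3, 19, 11), (33, 3, 19, 34), (33, 3, 21, 4), (33, 3, 35, 17), (33, 3, 35, 35), (5, 13, 33, 22)}
Projecting to A, D, B (4 duplicate(s) eliminated): {(19, 11, 3), (19, 33, 3), (21, 11, 3), (21, 33, 3), (33, 5, 13), (35, 11, 3), (35, 33, 3)}
Filtering on D >= 11 leaves {(19, 11, 3), (19, 33, 3), (21, 11, 3), (21, 33, 3), (35, 11, 3), (35, 33, 3)}.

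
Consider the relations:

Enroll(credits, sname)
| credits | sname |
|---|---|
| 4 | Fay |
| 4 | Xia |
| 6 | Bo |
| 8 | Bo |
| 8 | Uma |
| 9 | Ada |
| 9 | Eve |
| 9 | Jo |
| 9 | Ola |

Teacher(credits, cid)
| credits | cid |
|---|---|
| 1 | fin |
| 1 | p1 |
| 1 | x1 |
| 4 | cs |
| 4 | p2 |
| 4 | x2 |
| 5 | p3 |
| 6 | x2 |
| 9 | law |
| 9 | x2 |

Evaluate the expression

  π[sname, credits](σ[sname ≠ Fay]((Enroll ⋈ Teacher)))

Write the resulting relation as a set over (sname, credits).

Enroll ⋈ Teacher (natural join on credits): {(4, Fay, cs), (4, Fay, p2), (4, Fay, x2), (4, Xia, cs), (4, Xia, p2), (4, Xia, x2), (6, Bo, x2), (9, Ada, law), (9, Ada, x2), (9, Eve, law), (9, Eve, x2), (9, Jo, law), (9, Jo, x2), (9, Ola, law), (9, Ola, x2)}
σ[sname ≠ Fay]: keep tuples satisfying sname ≠ Fay → {(4, Xia, cs), (4, Xia, p2), (4, Xia, x2), (6, Bo, x2), (9, Ada, law), (9, Ada, x2), (9, Eve, law), (9, Eve, x2), (9, Jo, law), (9, Jo, x2), (9, Ola, law), (9, Ola, x2)}
π[sname, credits]: project onto (sname, credits) (6 duplicate(s) eliminated) → {(Ada, 9), (Bo, 6), (Eve, 9), (Jo, 9), (Ola, 9), (Xia, 4)}

{(Ada, 9), (Bo, 6), (Eve, 9), (Jo, 9), (Ola, 9), (Xia, 4)}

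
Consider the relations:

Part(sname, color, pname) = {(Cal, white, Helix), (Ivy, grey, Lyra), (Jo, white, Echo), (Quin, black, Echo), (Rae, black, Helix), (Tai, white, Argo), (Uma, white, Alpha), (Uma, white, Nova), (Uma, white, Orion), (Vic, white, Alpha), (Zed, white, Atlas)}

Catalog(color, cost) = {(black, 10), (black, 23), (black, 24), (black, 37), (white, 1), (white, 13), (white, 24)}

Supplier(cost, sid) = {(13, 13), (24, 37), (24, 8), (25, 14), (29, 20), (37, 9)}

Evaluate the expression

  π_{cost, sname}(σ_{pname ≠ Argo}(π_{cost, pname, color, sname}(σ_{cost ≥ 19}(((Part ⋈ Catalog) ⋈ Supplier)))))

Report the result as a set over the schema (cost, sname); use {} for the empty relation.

{(24, Cal), (24, Jo), (24, Quin), (24, Rae), (24, Uma), (24, Vic), (24, Zed), (37, Quin), (37, Rae)}

Part ⋈ Catalog (natural join on color): {(Cal, white, Helix, 1), (Cal, white, Helix, 13), (Cal, white, Helix, 24), (Jo, white, Echo, 1), (Jo, white, Echo, 13), (Jo, white, Echo, 24), (Quin, black, Echo, 10), (Quin, black, Echo, 23), (Quin, black, Echo, 24), (Quin, black, Echo, 37), (Rae, black, Helix, 10), (Rae, black, Helix, 23), (Rae, black, Helix, 24), (Rae, black, Helix, 37), (Tai, white, Argo, 1), (Tai, white, Argo, 13), (Tai, white, Argo, 24), (Uma, white, Alpha, 1), (Uma, white, Alpha, 13), (Uma, white, Alpha, 24), (Uma, white, Nova, 1), (Uma, white, Nova, 13), (Uma, white, Nova, 24), (Uma, white, Orion, 1), (Uma, white, Orion, 13), (Uma, white, Orion, 24), (Vic, white, Alpha, 1), (Vic, white, Alpha, 13), (Vic, white, Alpha, 24), (Zed, white, Atlas, 1), (Zed, white, Atlas, 13), (Zed, white, Atlas, 24)}
(Part ⋈ Catalog) ⋈ Supplier (natural join on cost): {(Cal, white, Helix, 13, 13), (Cal, white, Helix, 24, 37), (Cal, white, Helix, 24, 8), (Jo, white, Echo, 13, 13), (Jo, white, Echo, 24, 37), (Jo, white, Echo, 24, 8), (Quin, black, Echo, 24, 37), (Quin, black, Echo, 24, 8), (Quin, black, Echo, 37, 9), (Rae, black, Helix, 24, 37), (Rae, black, Helix, 24, 8), (Rae, black, Helix, 37, 9), (Tai, white, Argo, 13, 13), (Tai, white, Argo, 24, 37), (Tai, white, Argo, 24, 8), (Uma, white, Alpha, 13, 13), (Uma, white, Alpha, 24, 37), (Uma, white, Alpha, 24, 8), (Uma, white, Nova, 13, 13), (Uma, white, Nova, 24, 37), (Uma, white, Nova, 24, 8), (Uma, white, Orion, 13, 13), (Uma, white, Orion, 24, 37), (Uma, white, Orion, 24, 8), (Vic, white, Alpha, 13, 13), (Vic, white, Alpha, 24, 37), (Vic, white, Alpha, 24, 8), (Zed, white, Atlas, 13, 13), (Zed, white, Atlas, 24, 37), (Zed, white, Atlas, 24, 8)}
Filtering on cost ≥ 19 leaves {(Cal, white, Helix, 24, 37), (Cal, white, Helix, 24, 8), (Jo, white, Echo, 24, 37), (Jo, white, Echo, 24, 8), (Quin, black, Echo, 24, 37), (Quin, black, Echo, 24, 8), (Quin, black, Echo, 37, 9), (Rae, black, Helix, 24, 37), (Rae, black, Helix, 24, 8), (Rae, black, Helix, 37, 9), (Tai, white, Argo, 24, 37), (Tai, white, Argo, 24, 8), (Uma, white, Alpha, 24, 37), (Uma, white, Alpha, 24, 8), (Uma, white, Nova, 24, 37), (Uma, white, Nova, 24, 8), (Uma, white, Orion, 24, 37), (Uma, white, Orion, 24, 8), (Vic, white, Alpha, 24, 37), (Vic, white, Alpha, 24, 8), (Zed, white, Atlas, 24, 37), (Zed, white, Atlas, 24, 8)}.
Keep only column(s) cost, pname, color, sname (10 duplicate(s) eliminated): {(24, Alpha, white, Uma), (24, Alpha, white, Vic), (24, Argo, white, Tai), (24, Atlas, white, Zed), (24, Echo, black, Quin), (24, Echo, white, Jo), (24, Helix, black, Rae), (24, Helix, white, Cal), (24, Nova, white, Uma), (24, Orion, white, Uma), (37, Echo, black, Quin), (37, Helix, black, Rae)}
Filtering on pname ≠ Argo leaves {(24, Alpha, white, Uma), (24, Alpha, white, Vic), (24, Atlas, white, Zed), (24, Echo, black, Quin), (24, Echo, white, Jo), (24, Helix, black, Rae), (24, Helix, white, Cal), (24, Nova, white, Uma), (24, Orion, white, Uma), (37, Echo, black, Quin), (37, Helix, black, Rae)}.
Keep only column(s) cost, sname (2 duplicate(s) eliminated): {(24, Cal), (24, Jo), (24, Quin), (24, Rae), (24, Uma), (24, Vic), (24, Zed), (37, Quin), (37, Rae)}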